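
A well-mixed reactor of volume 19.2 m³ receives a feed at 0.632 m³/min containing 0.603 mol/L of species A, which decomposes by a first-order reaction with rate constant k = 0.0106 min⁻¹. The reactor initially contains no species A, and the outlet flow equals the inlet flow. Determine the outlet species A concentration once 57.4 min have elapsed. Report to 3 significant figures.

V dC/dt = Q(C_in − C) − k V C.
dC/dt = (Q/V) C_in − (Q/V + k) C; effective rate a = Q/V + k = 0.032917 + 0.0106 = 0.043517 min⁻¹.
C_ss = Q C_in/(Q + kV) = 0.45612 mol/L; C(t) = C_ss + (C₀ − C_ss) e^(−a t).
C(57.4) = 0.45612 + (-0.45612)·e^(−0.043517·57.4) = 0.45612 + (-0.45612)·0.082261 = 0.41860 mol/L.

0.419 mol/L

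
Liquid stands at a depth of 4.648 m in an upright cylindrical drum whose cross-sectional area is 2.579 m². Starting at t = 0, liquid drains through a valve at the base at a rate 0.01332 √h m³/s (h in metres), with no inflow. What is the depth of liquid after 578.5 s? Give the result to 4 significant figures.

0.4383 m

With no inflow, A dh/dt = −0.01332 √h.
∫ h^(−1/2) dh = −(0.01332/A) ∫ dt, giving 2√h = 2√h₀ − (0.01332/A) t.
√h = √4.648 − 0.01332·578.5/(2·2.579) = 2.15592 − 1.49392 = 0.662006.
h = 0.662006² = 0.438252 m.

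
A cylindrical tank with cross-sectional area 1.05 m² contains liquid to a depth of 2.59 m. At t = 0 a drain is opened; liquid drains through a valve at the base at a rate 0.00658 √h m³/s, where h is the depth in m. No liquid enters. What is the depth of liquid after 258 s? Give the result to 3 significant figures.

A dh/dt = −Q_out = −0.00658 √h.
Separate and integrate: 2(√h − √h₀) = −(0.00658/A) t.
√h = √2.59 − 0.00658·258/(2·1.05) = 1.6093 − 0.80840 = 0.80095.
h = 0.80095² = 0.64152 m.

0.642 m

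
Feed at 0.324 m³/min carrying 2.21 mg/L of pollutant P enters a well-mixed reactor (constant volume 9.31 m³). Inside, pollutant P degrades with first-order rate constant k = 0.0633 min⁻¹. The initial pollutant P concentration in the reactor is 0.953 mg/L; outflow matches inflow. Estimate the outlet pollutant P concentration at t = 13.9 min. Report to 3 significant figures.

V dC/dt = Q(C_in − C) − k V C.
This is linear with rate a = Q/V + k = 0.098101 min⁻¹.
C_ss = Q C_in/(Q + kV) = 0.78399 mg/L; C(t) = C_ss + (C₀ − C_ss) e^(−a t).
C(13.9) = 0.78399 + (0.16901)·e^(−0.098101·13.9) = 0.78399 + (0.16901)·0.25574 = 0.82722 mg/L.

0.827 mg/L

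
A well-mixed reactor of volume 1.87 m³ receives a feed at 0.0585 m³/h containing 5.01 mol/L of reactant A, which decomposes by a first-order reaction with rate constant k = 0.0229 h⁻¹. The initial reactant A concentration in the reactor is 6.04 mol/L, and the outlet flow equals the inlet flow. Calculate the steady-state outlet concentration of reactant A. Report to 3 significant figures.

2.89 mol/L

Accumulation = in − out − consumed: V dC/dt = Q C_in − Q C − k V C.
Steady state (dC/dt = 0): C_ss = Q C_in/(Q + kV) = C_in/(1 + kV/Q).
C_ss = 0.0585·5.01/(0.0585 + 0.0229·1.87) = 0.29308/0.10132 = 2.8926 mol/L.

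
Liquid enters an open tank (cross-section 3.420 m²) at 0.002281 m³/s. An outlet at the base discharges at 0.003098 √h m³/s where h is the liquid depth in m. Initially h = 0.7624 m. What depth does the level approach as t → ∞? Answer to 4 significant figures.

0.5421 m

Unsteady balance on liquid volume: A dh/dt = Q_in − 0.003098 √h. At steady state dh/dt = 0:
Q_in = 0.003098 √h_ss ⇒ √h_ss = 0.002281/0.003098 = 0.736281.
h_ss = 0.736281² = 0.542110 m. (Since h₀ = 0.7624 m > h_ss, the level will fall toward this value.)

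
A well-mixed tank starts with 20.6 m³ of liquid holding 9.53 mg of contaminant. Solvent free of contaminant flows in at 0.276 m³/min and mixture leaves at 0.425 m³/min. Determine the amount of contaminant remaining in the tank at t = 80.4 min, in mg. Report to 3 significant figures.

Total volume: dV/dt = Q_in − Q_out = -0.14900 m³/min, so V(t) = 20.6 − 0.14900 t and V(80.4) = 8.6204 m³.
No contaminant enters, so dm/dt = −Q_out · (m/V).
Separate: dm/m = −Q_out dt/V(t) ⇒ ln(m/m₀) = −(Q_out/(Q_in−Q_out)) ln(V/V₀).
m = m₀ (V₀/V)^(Q_out/(Q_in−Q_out)) = 9.53 × (20.6/8.6204)^(-2.8523) = 0.79421 mg.

0.794 mg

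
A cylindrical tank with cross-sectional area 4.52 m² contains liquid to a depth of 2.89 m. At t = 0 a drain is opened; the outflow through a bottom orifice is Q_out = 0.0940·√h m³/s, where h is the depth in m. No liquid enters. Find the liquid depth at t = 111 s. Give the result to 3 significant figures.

Volume balance on the tank: A dh/dt = −0.0940 √h.
∫ h^(−1/2) dh = −(0.0940/A) ∫ dt, giving 2√h = 2√h₀ − (0.0940/A) t.
√h = √2.89 − 0.0940·111/(2·4.52) = 1.7000 − 1.1542 = 0.54580.
h = 0.54580² = 0.29789 m.

0.298 m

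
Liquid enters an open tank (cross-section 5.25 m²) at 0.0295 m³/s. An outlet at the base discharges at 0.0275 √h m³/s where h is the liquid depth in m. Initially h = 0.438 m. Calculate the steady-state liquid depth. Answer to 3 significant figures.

1.15 m

Mass balance (ρ constant): A dh/dt = Q_in − 0.0275 √h. At steady state dh/dt = 0:
Q_in = 0.0275 √h_ss ⇒ √h_ss = 0.0295/0.0275 = 1.0727.
h_ss = 1.0727² = 1.1507 m. (Since h₀ = 0.438 m < h_ss, the level will rise toward this value.)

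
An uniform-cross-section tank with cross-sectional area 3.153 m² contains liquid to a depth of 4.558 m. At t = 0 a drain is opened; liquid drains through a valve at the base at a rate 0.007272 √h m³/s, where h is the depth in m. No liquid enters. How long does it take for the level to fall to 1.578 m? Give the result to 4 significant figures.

A dh/dt = −Q_out = −0.007272 √h.
This is separable: 2 d(√h)/dt = −0.007272/A, so √h = √h₀ − (0.007272/(2A)) t.
t = 2A(√h₀ − √h)/0.007272 = 2·3.153·(√4.558 − √1.578)/0.007272
  = 6.30600 × (2.13495 − 1.25618) / 0.007272 = 762.029 s.

762.0 s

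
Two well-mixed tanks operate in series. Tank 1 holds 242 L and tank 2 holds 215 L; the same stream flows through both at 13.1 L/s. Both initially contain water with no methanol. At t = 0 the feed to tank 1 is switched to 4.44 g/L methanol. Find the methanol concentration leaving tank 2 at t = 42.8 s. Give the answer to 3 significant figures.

Time constants: τᵢ = Vᵢ/Q for each well-mixed tank.
τ₁ = 242/13.1 = 18.473 s; τ₂ = 215/13.1 = 16.412 s.
Solving the cascade with C₁(0)=C₂(0)=0 gives C₂(t) = C_in[1 − (τ₁ e^(−t/τ₁) − τ₂ e^(−t/τ₂))/(τ₁ − τ₂)].
At t = 42.8: e^(−t/τ₁) = 0.098583, e^(−t/τ₂) = 0.073695.
C₂ = 4.44·[1 − (18.473·0.098583 − 16.412·0.073695)/(2.0611)] = 4.44·0.70324 = 3.1224 g/L.

3.12 g/L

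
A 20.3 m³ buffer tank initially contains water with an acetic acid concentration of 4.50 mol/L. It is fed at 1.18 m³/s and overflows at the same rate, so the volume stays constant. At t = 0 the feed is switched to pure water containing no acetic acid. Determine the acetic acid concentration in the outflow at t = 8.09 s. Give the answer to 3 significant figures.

Species balance on the tank: V dC/dt = Q(C_in − C).
Rewrite as dC/dt + C/τ = C_in/τ, τ = V/Q = 17.203 s.
Integrating: C(t) = C_in + (C₀ − C_in) e^(−t/τ).
C(8.09) = 0 + (4.50 − 0)·e^(−8.09/17.203) = 0 + (4.5000)·0.62484 = 2.8118 mol/L.

2.81 mol/L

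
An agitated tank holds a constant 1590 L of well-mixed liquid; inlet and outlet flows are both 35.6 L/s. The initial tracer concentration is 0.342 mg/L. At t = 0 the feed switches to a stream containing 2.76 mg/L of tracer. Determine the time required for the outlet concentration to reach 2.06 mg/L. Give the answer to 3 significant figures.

55.4 s

Species balance: V dC/dt = Q(C_in − C) ⇒ τ = V/Q = 44.663 s.
C(t) = C_in + (C₀ − C_in) e^(−t/τ). Set C = 2.06 and solve for t:
e^(−t/τ) = (C − C_in)/(C₀ − C_in) = (2.06 − 2.76)/(0.342 − 2.76) = 0.28950
t = −τ ln(…) = 44.663 × 1.2396 = 55.365 s.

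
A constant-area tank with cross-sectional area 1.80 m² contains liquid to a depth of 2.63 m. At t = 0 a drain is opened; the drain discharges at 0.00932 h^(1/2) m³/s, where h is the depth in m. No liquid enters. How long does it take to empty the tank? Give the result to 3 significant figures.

With no inflow, A dh/dt = −0.00932 √h.
∫ h^(−1/2) dh = −(0.00932/A) ∫ dt, giving 2√h = 2√h₀ − (0.00932/A) t.
Set h = 0: 2√h₀ = (0.00932/A) t_empty ⇒ t_empty = 2A√h₀/0.00932.
t_empty = 2·1.80·√2.63/0.00932 = 3.6000·1.6217/0.00932 = 626.42 s.

626 s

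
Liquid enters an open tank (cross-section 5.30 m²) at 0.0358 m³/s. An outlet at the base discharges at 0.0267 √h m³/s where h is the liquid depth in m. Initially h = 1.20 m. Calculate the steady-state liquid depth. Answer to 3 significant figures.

Level balance: A dh/dt = 0.0358 − 0.0267 √h. Setting dh/dt = 0:
Q_in = 0.0267 √h_ss ⇒ √h_ss = 0.0358/0.0267 = 1.3408.
h_ss = 1.3408² = 1.7978 m. (Since h₀ = 1.20 m < h_ss, the level will rise toward this value.)

1.80 m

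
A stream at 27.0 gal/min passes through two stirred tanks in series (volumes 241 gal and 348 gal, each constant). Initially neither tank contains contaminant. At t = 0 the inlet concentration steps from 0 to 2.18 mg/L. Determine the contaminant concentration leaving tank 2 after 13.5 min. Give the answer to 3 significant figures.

0.775 mg/L

Each tank obeys Vᵢ dCᵢ/dt = Q(Cᵢ₋₁ − Cᵢ), so τᵢ = Vᵢ/Q.
τ₁ = 241/27.0 = 8.9259 min; τ₂ = 348/27.0 = 12.889 min.
Tank 1: C₁ = C_in(1 − e^(−t/τ₁)). Tank 2 (τ₁ ≠ τ₂): C₂ = C_in[1 − (τ₁ e^(−t/τ₁) − τ₂ e^(−t/τ₂))/(τ₁ − τ₂)].
At t = 13.5: e^(−t/τ₁) = 0.22037, e^(−t/τ₂) = 0.35084.
C₂ = 2.18·[1 − (8.9259·0.22037 − 12.889·0.35084)/(-3.9630)] = 2.18·0.35528 = 0.77452 mg/L.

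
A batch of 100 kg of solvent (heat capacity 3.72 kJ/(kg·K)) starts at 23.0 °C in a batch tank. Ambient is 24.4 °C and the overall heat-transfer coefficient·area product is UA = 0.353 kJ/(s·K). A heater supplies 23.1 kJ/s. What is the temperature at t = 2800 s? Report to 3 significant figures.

Lumped-capacitance energy balance: M c_p dT/dt = UA(T_amb − T) + Q̇.
dT/dt = (T_ss − T)/τ with T_ss = T_amb + Q̇/UA = 24.4 + 23.1/0.353 = 89.839 °C, τ = M c_p/UA = 100·3.72/0.353 = 1053.8 s.
Solution: T(t) = T_ss + (T₀ − T_ss) e^(−t/τ).
T(2800) = 89.839 + (-66.839)·0.070159 = 85.150 °C.

85.1 °C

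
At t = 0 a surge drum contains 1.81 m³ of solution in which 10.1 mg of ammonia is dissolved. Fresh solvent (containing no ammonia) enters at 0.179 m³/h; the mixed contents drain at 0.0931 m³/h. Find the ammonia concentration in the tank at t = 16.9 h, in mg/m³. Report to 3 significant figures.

Total volume: dV/dt = Q_in − Q_out = 0.085900 m³/h, so V(t) = 1.81 + 0.085900 t and V(16.9) = 3.2617 m³.
Species balance (pure solvent in): dm/dt = −Q_out · m/V(t).
dm/m = −Q_out dt/(V₀ + 0.085900 t); integrating gives ln(m/m₀) = −(Q_out/(Q_in−Q_out)) ln(V/V₀).
m = m₀ (V₀/V)^(Q_out/(Q_in−Q_out)) = 10.1 × (1.81/3.2617)^(1.0838) = 5.3348 mg.
C = m/V = 5.3348/3.2617 = 1.6356 mg/m³.

1.64 mg/m³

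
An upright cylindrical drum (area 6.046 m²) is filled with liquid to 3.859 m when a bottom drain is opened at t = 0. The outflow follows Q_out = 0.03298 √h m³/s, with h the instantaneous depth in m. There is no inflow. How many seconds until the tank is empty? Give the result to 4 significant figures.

720.3 s

A dh/dt = −Q_out = −0.03298 √h.
Separate and integrate: 2(√h − √h₀) = −(0.03298/A) t.
Set h = 0: 2√h₀ = (0.03298/A) t_empty ⇒ t_empty = 2A√h₀/0.03298.
t_empty = 2·6.046·√3.859/0.03298 = 12.0920·1.96443/0.03298 = 720.253 s.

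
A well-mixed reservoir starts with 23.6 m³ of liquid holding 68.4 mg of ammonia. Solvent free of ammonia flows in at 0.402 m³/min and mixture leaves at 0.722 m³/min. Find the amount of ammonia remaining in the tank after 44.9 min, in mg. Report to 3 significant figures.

8.23 mg

Total volume: dV/dt = Q_in − Q_out = -0.32000 m³/min, so V(t) = 23.6 − 0.32000 t and V(44.9) = 9.2320 m³.
No ammonia enters, so dm/dt = −Q_out · (m/V).
Separate: dm/m = −Q_out dt/V(t) ⇒ ln(m/m₀) = −(Q_out/(Q_in−Q_out)) ln(V/V₀).
m = m₀ (V₀/V)^(Q_out/(Q_in−Q_out)) = 68.4 × (23.6/9.2320)^(-2.2563) = 8.2295 mg.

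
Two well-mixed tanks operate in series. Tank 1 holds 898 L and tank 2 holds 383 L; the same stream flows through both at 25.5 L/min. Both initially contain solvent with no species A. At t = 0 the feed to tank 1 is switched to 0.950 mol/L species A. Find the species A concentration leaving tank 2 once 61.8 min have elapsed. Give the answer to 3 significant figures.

Each tank obeys Vᵢ dCᵢ/dt = Q(Cᵢ₋₁ − Cᵢ), so τᵢ = Vᵢ/Q.
τ₁ = 898/25.5 = 35.216 min; τ₂ = 383/25.5 = 15.020 min.
Solving the cascade with C₁(0)=C₂(0)=0 gives C₂(t) = C_in[1 − (τ₁ e^(−t/τ₁) − τ₂ e^(−t/τ₂))/(τ₁ − τ₂)].
At t = 61.8: e^(−t/τ₁) = 0.17292, e^(−t/τ₂) = 0.016332.
C₂ = 0.950·[1 − (35.216·0.17292 − 15.020·0.016332)/(20.196)] = 0.950·0.71062 = 0.67509 mol/L.

0.675 mol/L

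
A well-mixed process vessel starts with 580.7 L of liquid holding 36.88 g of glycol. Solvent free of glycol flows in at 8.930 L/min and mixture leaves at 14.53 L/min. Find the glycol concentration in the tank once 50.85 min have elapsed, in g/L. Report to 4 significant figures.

0.02168 g/L

Total volume: dV/dt = Q_in − Q_out = -5.60000 L/min, so V(t) = 580.7 − 5.60000 t and V(50.85) = 295.940 L.
Species balance (pure solvent in): dm/dt = −Q_out · m/V(t).
dm/m = −Q_out dt/(V₀ − 5.60000 t); integrating gives ln(m/m₀) = −(Q_out/(Q_in−Q_out)) ln(V/V₀).
m = m₀ (V₀/V)^(Q_out/(Q_in−Q_out)) = 36.88 × (580.7/295.940)^(-2.59464) = 6.41526 g.
C = m/V = 6.41526/295.940 = 0.0216776 g/L.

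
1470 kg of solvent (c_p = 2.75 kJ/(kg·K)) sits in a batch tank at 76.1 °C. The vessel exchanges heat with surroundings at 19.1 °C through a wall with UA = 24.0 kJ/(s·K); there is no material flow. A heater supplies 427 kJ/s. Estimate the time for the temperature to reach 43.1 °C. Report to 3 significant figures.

Lumped-capacitance energy balance: M c_p dT/dt = UA(T_amb − T) + Q̇.
τ = M c_p/UA = 168.44 s; T_ss = T_amb + Q̇/UA = 19.1 + 427/24.0 = 36.892 °C.
T(t) = T_ss + (T₀ − T_ss)e^(−t/τ); set T = 43.1:
t = −τ ln[(T − T_ss)/(T₀ − T_ss)] = −168.44 · ln(0.15834) = 310.43 s.

310 s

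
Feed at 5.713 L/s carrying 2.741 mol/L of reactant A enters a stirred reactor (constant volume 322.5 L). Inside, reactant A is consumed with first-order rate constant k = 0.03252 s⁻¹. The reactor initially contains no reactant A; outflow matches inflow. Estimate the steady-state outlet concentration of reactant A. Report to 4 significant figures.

0.9666 mol/L

Accumulation = in − out − consumed: V dC/dt = Q C_in − Q C − k V C.
At steady state: 0 = Q C_in − (Q + kV) C_ss, so C_ss = Q C_in/(Q + kV).
C_ss = 5.713·2.741/(5.713 + 0.03252·322.5) = 15.6593/16.2007 = 0.966584 mol/L.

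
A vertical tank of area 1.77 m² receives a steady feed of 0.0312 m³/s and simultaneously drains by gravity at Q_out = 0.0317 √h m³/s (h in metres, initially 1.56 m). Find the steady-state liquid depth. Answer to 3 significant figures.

Unsteady balance on liquid volume: A dh/dt = Q_in − 0.0317 √h. At steady state dh/dt = 0:
Q_in = 0.0317 √h_ss ⇒ √h_ss = 0.0312/0.0317 = 0.98423.
h_ss = 0.98423² = 0.96870 m. (Since h₀ = 1.56 m > h_ss, the level will fall toward this value.)

0.969 m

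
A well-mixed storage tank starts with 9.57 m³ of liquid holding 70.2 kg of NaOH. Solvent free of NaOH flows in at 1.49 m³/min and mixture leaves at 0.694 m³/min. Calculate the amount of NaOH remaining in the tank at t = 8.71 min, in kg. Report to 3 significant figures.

43.7 kg

Total volume: dV/dt = Q_in − Q_out = 0.79600 m³/min, so V(t) = 9.57 + 0.79600 t and V(8.71) = 16.503 m³.
Solute balance: dm/dt = 0 − Q_out C = −Q_out m/V(t).
Separate: dm/m = −Q_out dt/V(t) ⇒ ln(m/m₀) = −(Q_out/(Q_in−Q_out)) ln(V/V₀).
m = m₀ (V₀/V)^(Q_out/(Q_in−Q_out)) = 70.2 × (9.57/16.503)^(0.87186) = 43.652 kg.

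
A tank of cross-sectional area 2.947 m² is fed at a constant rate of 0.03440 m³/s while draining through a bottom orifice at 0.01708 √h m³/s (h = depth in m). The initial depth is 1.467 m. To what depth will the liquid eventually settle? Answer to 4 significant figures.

Level balance: A dh/dt = 0.03440 − 0.01708 √h. Setting dh/dt = 0:
Q_in = 0.01708 √h_ss ⇒ √h_ss = 0.03440/0.01708 = 2.01405.
h_ss = 2.01405² = 4.05640 m. (Since h₀ = 1.467 m < h_ss, the level will rise toward this value.)

4.056 m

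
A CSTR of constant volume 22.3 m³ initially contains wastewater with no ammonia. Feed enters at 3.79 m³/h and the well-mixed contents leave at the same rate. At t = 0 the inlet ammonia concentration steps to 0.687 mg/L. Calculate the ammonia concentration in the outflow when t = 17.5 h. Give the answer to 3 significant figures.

Transient balance on the dissolved component: V dC/dt = Q(C_in − C).
Rewrite as dC/dt + C/τ = C_in/τ, τ = V/Q = 5.8839 h.
Solution: C(t) = C_in + (C₀ − C_in) e^(−t/τ).
C(17.5) = 0.687 + (0 − 0.687)·e^(−17.5/5.8839) = 0.687 + (-0.68700)·0.051088 = 0.65190 mg/L.

0.652 mg/L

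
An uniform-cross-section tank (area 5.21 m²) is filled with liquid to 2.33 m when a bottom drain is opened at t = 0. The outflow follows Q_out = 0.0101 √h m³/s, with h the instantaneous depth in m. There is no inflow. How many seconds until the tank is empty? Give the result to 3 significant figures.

1570 s

With no inflow, A dh/dt = −0.0101 √h.
Separate and integrate: 2(√h − √h₀) = −(0.0101/A) t.
Tank is empty when √h = 0: t_empty = 2A√h₀/0.0101.
t_empty = 2·5.21·√2.33/0.0101 = 10.420·1.5264/0.0101 = 1574.8 s.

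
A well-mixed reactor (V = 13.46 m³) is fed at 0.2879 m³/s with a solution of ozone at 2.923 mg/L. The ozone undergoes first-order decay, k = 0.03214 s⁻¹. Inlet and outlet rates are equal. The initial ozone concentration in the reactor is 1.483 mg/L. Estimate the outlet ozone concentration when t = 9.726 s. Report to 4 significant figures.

1.355 mg/L

Species balance: V dC/dt = Q C_in − Q C − k V C.
dC/dt = (Q/V) C_in − (Q/V + k) C; effective rate a = Q/V + k = 0.0213893 + 0.03214 = 0.0535293 s⁻¹.
C_ss = Q C_in/(Q + kV) = 1.16798 mg/L; C(t) = C_ss + (C₀ − C_ss) e^(−a t).
C(9.726) = 1.16798 + (0.315024)·e^(−0.0535293·9.726) = 1.16798 + (0.315024)·0.594149 = 1.35515 mg/L.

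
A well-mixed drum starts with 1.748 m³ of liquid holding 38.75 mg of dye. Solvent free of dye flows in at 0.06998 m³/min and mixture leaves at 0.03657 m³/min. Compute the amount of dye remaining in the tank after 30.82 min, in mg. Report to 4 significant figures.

Total volume: dV/dt = Q_in − Q_out = 0.0334100 m³/min, so V(t) = 1.748 + 0.0334100 t and V(30.82) = 2.77770 m³.
Species balance (pure solvent in): dm/dt = −Q_out · m/V(t).
Separate: dm/m = −Q_out dt/V(t) ⇒ ln(m/m₀) = −(Q_out/(Q_in−Q_out)) ln(V/V₀).
m = m₀ (V₀/V)^(Q_out/(Q_in−Q_out)) = 38.75 × (1.748/2.77770)^(1.09458) = 23.3402 mg.

23.34 mg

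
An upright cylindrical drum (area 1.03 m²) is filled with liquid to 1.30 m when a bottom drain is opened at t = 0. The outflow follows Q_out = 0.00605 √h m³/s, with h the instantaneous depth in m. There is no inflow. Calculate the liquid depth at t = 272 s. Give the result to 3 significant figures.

Volume balance on the tank: A dh/dt = −0.00605 √h.
Separate and integrate: 2(√h − √h₀) = −(0.00605/A) t.
√h = √1.30 − 0.00605·272/(2·1.03) = 1.1402 − 0.79883 = 0.34134.
h = 0.34134² = 0.11651 m.

0.117 m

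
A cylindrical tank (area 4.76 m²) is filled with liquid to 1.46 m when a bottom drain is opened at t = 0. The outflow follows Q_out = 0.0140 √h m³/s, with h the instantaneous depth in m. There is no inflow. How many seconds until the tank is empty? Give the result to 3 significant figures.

822 s

Volume balance on the tank: A dh/dt = −0.0140 √h.
∫ h^(−1/2) dh = −(0.0140/A) ∫ dt, giving 2√h = 2√h₀ − (0.0140/A) t.
Tank is empty when √h = 0: t_empty = 2A√h₀/0.0140.
t_empty = 2·4.76·√1.46/0.0140 = 9.5200·1.2083/0.0140 = 821.65 s.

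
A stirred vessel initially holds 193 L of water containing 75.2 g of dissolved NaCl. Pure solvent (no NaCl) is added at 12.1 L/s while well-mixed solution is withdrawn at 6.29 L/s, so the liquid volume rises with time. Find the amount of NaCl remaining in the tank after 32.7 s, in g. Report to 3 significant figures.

35.8 g

Total volume: dV/dt = Q_in − Q_out = 5.8100 L/s, so V(t) = 193 + 5.8100 t and V(32.7) = 382.99 L.
Solute balance: dm/dt = 0 − Q_out C = −Q_out m/V(t).
Separate: dm/m = −Q_out dt/V(t) ⇒ ln(m/m₀) = −(Q_out/(Q_in−Q_out)) ln(V/V₀).
m = m₀ (V₀/V)^(Q_out/(Q_in−Q_out)) = 75.2 × (193/382.99)^(1.0826) = 35.810 g.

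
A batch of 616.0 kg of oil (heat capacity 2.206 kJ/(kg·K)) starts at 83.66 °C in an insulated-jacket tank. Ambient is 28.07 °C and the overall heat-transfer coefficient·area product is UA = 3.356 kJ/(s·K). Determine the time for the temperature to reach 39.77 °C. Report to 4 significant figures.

Lumped-capacitance energy balance: M c_p dT/dt = UA(T_amb − T).
τ = M c_p/UA = 404.915 s; T_ss = T_amb = 28.0700 °C.
T(t) = T_ss + (T₀ − T_ss)e^(−t/τ); set T = 39.77:
t = −τ ln[(T − T_ss)/(T₀ − T_ss)] = −404.915 · ln(0.210470) = 631.026 s.

631.0 s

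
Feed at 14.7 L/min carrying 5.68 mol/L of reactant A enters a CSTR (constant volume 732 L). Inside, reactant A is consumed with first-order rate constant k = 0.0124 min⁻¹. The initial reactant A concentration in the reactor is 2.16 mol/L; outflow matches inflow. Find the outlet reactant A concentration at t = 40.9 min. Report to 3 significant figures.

V dC/dt = Q(C_in − C) − k V C.
dC/dt = (Q/V) C_in − (Q/V + k) C; effective rate a = Q/V + k = 0.020082 + 0.0124 = 0.032482 min⁻¹.
C_ss = Q C_in/(Q + kV) = 3.5117 mol/L; C(t) = C_ss + (C₀ − C_ss) e^(−a t).
C(40.9) = 3.5117 + (-1.3517)·e^(−0.032482·40.9) = 3.5117 + (-1.3517)·0.26487 = 3.1536 mol/L.

3.15 mol/L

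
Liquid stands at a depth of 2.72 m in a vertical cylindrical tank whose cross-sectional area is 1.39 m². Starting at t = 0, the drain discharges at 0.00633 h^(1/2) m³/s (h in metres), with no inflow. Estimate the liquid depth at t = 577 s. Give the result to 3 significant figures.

0.113 m

With no inflow, A dh/dt = −0.00633 √h.
∫ h^(−1/2) dh = −(0.00633/A) ∫ dt, giving 2√h = 2√h₀ − (0.00633/A) t.
√h = √2.72 − 0.00633·577/(2·1.39) = 1.6492 − 1.3138 = 0.33543.
h = 0.33543² = 0.11251 m.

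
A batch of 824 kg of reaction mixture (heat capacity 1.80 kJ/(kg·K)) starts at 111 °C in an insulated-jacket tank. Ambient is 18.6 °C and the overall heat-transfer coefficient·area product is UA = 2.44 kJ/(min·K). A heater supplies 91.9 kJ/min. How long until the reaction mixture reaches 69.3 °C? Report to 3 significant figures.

Lumped-capacitance energy balance: M c_p dT/dt = UA(T_amb − T) + Q̇.
τ = M c_p/UA = 607.87 min; T_ss = T_amb + Q̇/UA = 18.6 + 91.9/2.44 = 56.264 °C.
T(t) = T_ss + (T₀ − T_ss)e^(−t/τ); set T = 69.3:
t = −τ ln[(T − T_ss)/(T₀ − T_ss)] = −607.87 · ln(0.23816) = 872.17 min.

872 min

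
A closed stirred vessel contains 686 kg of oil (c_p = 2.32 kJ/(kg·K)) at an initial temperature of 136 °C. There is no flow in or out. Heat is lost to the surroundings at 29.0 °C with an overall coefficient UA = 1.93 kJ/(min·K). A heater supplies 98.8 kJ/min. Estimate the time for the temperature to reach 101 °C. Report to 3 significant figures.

814 min

Lumped-capacitance energy balance: M c_p dT/dt = UA(T_amb − T) + Q̇.
τ = M c_p/UA = 824.62 min; T_ss = T_amb + Q̇/UA = 29.0 + 98.8/1.93 = 80.192 °C.
T(t) = T_ss + (T₀ − T_ss)e^(−t/τ); set T = 101:
t = −τ ln[(T − T_ss)/(T₀ − T_ss)] = −824.62 · ln(0.37285) = 813.55 min.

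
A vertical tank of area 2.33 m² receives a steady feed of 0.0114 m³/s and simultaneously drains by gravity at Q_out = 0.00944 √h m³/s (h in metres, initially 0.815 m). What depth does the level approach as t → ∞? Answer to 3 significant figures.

Level balance: A dh/dt = 0.0114 − 0.00944 √h. Setting dh/dt = 0:
Q_in = 0.00944 √h_ss ⇒ √h_ss = 0.0114/0.00944 = 1.2076.
h_ss = 1.2076² = 1.4584 m. (Since h₀ = 0.815 m < h_ss, the level will rise toward this value.)

1.46 m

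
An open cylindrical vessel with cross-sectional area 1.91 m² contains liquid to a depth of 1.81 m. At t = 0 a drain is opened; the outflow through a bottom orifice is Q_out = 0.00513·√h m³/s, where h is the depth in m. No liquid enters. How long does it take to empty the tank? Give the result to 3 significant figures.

1000 s

With no inflow, A dh/dt = −0.00513 √h.
This is separable: 2 d(√h)/dt = −0.00513/A, so √h = √h₀ − (0.00513/(2A)) t.
Set h = 0: 2√h₀ = (0.00513/A) t_empty ⇒ t_empty = 2A√h₀/0.00513.
t_empty = 2·1.91·√1.81/0.00513 = 3.8200·1.3454/0.00513 = 1001.8 s.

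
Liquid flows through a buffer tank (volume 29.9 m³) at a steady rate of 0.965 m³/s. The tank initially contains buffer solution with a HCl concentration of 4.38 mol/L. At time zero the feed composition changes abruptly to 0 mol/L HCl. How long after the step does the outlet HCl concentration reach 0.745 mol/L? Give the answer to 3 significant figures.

54.9 s

Species balance: V dC/dt = Q(C_in − C) ⇒ τ = V/Q = 30.984 s.
C(t) = C_in + (C₀ − C_in) e^(−t/τ). Set C = 0.745 and solve for t:
e^(−t/τ) = (C − C_in)/(C₀ − C_in) = (0.745 − 0)/(4.38 − 0) = 0.17009
t = −τ ln(…) = 30.984 × 1.7714 = 54.886 s.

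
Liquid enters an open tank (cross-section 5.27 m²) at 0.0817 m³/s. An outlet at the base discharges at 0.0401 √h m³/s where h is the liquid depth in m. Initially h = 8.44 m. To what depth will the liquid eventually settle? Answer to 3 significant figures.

A dh/dt = Q_in − 0.0401 √h. Steady state requires inflow = outflow:
Q_in = 0.0401 √h_ss ⇒ √h_ss = 0.0817/0.0401 = 2.0374.
h_ss = 2.0374² = 4.1510 m. (Since h₀ = 8.44 m > h_ss, the level will fall toward this value.)

4.15 m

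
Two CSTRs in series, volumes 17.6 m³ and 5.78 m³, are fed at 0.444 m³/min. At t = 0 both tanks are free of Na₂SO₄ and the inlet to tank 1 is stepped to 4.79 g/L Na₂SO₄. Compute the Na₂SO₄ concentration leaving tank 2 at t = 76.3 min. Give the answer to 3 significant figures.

Species balance on tank i: dCᵢ/dt = (Cᵢ₋₁ − Cᵢ)/τᵢ with τᵢ = Vᵢ/Q.
τ₁ = 17.6/0.444 = 39.640 min; τ₂ = 5.78/0.444 = 13.018 min.
Tank 1: C₁ = C_in(1 − e^(−t/τ₁)). Tank 2 (τ₁ ≠ τ₂): C₂ = C_in[1 − (τ₁ e^(−t/τ₁) − τ₂ e^(−t/τ₂))/(τ₁ − τ₂)].
At t = 76.3: e^(−t/τ₁) = 0.14590, e^(−t/τ₂) = 0.0028481.
C₂ = 4.79·[1 − (39.640·0.14590 − 13.018·0.0028481)/(26.622)] = 4.79·0.78415 = 3.7561 g/L.

3.76 g/L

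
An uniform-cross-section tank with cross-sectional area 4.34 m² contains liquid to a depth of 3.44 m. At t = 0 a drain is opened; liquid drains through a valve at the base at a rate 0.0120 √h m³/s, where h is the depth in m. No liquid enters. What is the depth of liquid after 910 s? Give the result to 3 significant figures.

A dh/dt = −Q_out = −0.0120 √h.
This is separable: 2 d(√h)/dt = −0.0120/A, so √h = √h₀ − (0.0120/(2A)) t.
√h = √3.44 − 0.0120·910/(2·4.34) = 1.8547 − 1.2581 = 0.59666.
h = 0.59666² = 0.35600 m.

0.356 m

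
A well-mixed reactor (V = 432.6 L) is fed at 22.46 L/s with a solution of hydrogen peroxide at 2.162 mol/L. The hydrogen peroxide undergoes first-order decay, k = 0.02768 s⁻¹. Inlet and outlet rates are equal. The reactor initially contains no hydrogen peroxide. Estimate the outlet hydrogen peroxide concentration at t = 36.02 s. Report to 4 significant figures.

1.330 mol/L

Accumulation = in − out − consumed: V dC/dt = Q C_in − Q C − k V C.
This is linear with rate a = Q/V + k = 0.0795986 s⁻¹.
C_ss = Q C_in/(Q + kV) = 1.41018 mol/L; C(t) = C_ss + (C₀ − C_ss) e^(−a t).
C(36.02) = 1.41018 + (-1.41018)·e^(−0.0795986·36.02) = 1.41018 + (-1.41018)·0.0568612 = 1.32999 mol/L.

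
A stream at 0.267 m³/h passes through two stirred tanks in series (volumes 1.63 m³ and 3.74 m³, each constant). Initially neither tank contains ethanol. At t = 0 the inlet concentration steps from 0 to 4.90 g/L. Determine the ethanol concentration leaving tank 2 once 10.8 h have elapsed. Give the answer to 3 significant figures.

1.53 g/L

Each tank obeys Vᵢ dCᵢ/dt = Q(Cᵢ₋₁ − Cᵢ), so τᵢ = Vᵢ/Q.
τ₁ = 1.63/0.267 = 6.1049 h; τ₂ = 3.74/0.267 = 14.007 h.
Solving the cascade with C₁(0)=C₂(0)=0 gives C₂(t) = C_in[1 − (τ₁ e^(−t/τ₁) − τ₂ e^(−t/τ₂))/(τ₁ − τ₂)].
At t = 10.8: e^(−t/τ₁) = 0.17049, e^(−t/τ₂) = 0.46254.
C₂ = 4.90·[1 − (6.1049·0.17049 − 14.007·0.46254)/(-7.9026)] = 4.90·0.31184 = 1.5280 g/L.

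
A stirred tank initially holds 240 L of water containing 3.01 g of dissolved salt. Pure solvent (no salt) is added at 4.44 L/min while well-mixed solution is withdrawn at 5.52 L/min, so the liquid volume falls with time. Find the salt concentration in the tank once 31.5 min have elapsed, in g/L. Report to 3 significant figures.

0.00669 g/L

Total volume: dV/dt = Q_in − Q_out = -1.0800 L/min, so V(t) = 240 − 1.0800 t and V(31.5) = 205.98 L.
Solute balance: dm/dt = 0 − Q_out C = −Q_out m/V(t).
Separate: dm/m = −Q_out dt/V(t) ⇒ ln(m/m₀) = −(Q_out/(Q_in−Q_out)) ln(V/V₀).
m = m₀ (V₀/V)^(Q_out/(Q_in−Q_out)) = 3.01 × (240/205.98)^(-5.1111) = 1.3780 g.
C = m/V = 1.3780/205.98 = 0.0066901 g/L.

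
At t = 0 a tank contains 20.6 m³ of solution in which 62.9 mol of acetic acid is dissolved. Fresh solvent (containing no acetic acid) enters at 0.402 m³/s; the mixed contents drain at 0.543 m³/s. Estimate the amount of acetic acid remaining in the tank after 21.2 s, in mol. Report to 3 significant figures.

Let m(t) be the amount of acetic acid. Volume: V(t) = V₀ + (Q_in − Q_out) t = 20.6 − 0.14100 t; V(21.2) = 17.611 m³.
Solute balance: dm/dt = 0 − Q_out C = −Q_out m/V(t).
dm/m = −Q_out dt/(V₀ − 0.14100 t); integrating gives ln(m/m₀) = −(Q_out/(Q_in−Q_out)) ln(V/V₀).
m = m₀ (V₀/V)^(Q_out/(Q_in−Q_out)) = 62.9 × (20.6/17.611)^(-3.8511) = 34.391 mol.

34.4 mol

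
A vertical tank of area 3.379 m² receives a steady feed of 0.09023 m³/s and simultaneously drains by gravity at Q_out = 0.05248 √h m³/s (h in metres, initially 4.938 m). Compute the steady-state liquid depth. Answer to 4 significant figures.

A dh/dt = Q_in − 0.05248 √h. Steady state requires inflow = outflow:
Q_in = 0.05248 √h_ss ⇒ √h_ss = 0.09023/0.05248 = 1.71932.
h_ss = 1.71932² = 2.95607 m. (Since h₀ = 4.938 m > h_ss, the level will fall toward this value.)

2.956 m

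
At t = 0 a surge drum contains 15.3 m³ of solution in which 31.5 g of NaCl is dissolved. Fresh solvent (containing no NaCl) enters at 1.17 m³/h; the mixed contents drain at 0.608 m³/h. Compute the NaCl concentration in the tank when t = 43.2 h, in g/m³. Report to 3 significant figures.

0.285 g/m³

Total volume: dV/dt = Q_in − Q_out = 0.56200 m³/h, so V(t) = 15.3 + 0.56200 t and V(43.2) = 39.578 m³.
Solute balance: dm/dt = 0 − Q_out C = −Q_out m/V(t).
dm/m = −Q_out dt/(V₀ + 0.56200 t); integrating gives ln(m/m₀) = −(Q_out/(Q_in−Q_out)) ln(V/V₀).
m = m₀ (V₀/V)^(Q_out/(Q_in−Q_out)) = 31.5 × (15.3/39.578)^(1.0819) = 11.266 g.
C = m/V = 11.266/39.578 = 0.28464 g/m³.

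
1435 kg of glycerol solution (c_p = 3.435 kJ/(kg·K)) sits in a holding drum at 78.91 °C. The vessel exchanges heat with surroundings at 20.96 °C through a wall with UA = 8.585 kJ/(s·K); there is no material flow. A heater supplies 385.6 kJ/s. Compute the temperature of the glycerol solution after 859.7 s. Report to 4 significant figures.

68.79 °C

Lumped-capacitance energy balance: M c_p dT/dt = UA(T_amb − T) + Q̇.
dT/dt = (T_ss − T)/τ with T_ss = T_amb + Q̇/UA = 20.96 + 385.6/8.585 = 65.8756 °C, τ = M c_p/UA = 1435·3.435/8.585 = 574.167 s.
Solution: T(t) = T_ss + (T₀ − T_ss) e^(−t/τ).
T(859.7) = 65.8756 + (13.0344)·0.223734 = 68.7918 °C.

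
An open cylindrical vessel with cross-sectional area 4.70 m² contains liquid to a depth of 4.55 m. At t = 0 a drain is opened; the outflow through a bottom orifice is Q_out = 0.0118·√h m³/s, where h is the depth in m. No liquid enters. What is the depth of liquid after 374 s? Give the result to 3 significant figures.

Accumulation of liquid (constant cross-section A): A dh/dt = −0.0118 √h.
Separate and integrate: 2(√h − √h₀) = −(0.0118/A) t.
√h = √4.55 − 0.0118·374/(2·4.70) = 2.1331 − 0.46949 = 1.6636.
h = 1.6636² = 2.7675 m.

2.77 m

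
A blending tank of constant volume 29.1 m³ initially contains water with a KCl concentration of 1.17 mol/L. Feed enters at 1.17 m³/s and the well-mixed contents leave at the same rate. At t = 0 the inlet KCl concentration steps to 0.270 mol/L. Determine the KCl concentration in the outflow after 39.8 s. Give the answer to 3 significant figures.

Transient balance on the dissolved component: V dC/dt = Q(C_in − C).
Time constant τ = V/Q = 29.1/1.17 = 24.872 s.
This is linear first-order; C(t) = C_in + (C₀ − C_in) e^(−t/τ).
C(39.8) = 0.270 + (1.17 − 0.270)·e^(−39.8/24.872) = 0.270 + (0.90000)·0.20185 = 0.45167 mol/L.

0.452 mol/L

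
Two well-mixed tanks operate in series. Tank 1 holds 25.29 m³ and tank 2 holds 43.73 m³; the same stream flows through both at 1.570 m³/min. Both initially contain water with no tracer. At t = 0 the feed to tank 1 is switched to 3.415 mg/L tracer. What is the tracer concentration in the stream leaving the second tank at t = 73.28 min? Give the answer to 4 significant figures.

Species balance on tank i: dCᵢ/dt = (Cᵢ₋₁ − Cᵢ)/τᵢ with τᵢ = Vᵢ/Q.
τ₁ = 25.29/1.570 = 16.1083 min; τ₂ = 43.73/1.570 = 27.8535 min.
Solving the cascade with C₁(0)=C₂(0)=0 gives C₂(t) = C_in[1 − (τ₁ e^(−t/τ₁) − τ₂ e^(−t/τ₂))/(τ₁ − τ₂)].
At t = 73.28: e^(−t/τ₁) = 0.0105755, e^(−t/τ₂) = 0.0720131.
C₂ = 3.415·[1 − (16.1083·0.0105755 − 27.8535·0.0720131)/(-11.7452)] = 3.415·0.843727 = 2.88133 mg/L.

2.881 mg/L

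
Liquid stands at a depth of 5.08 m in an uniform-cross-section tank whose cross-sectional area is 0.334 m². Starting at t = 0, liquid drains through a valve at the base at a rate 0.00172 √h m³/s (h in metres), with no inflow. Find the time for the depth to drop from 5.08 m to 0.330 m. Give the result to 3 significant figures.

Mass balance (ρ constant): A dh/dt = −0.00172 √h.
∫ h^(−1/2) dh = −(0.00172/A) ∫ dt, giving 2√h = 2√h₀ − (0.00172/A) t.
t = 2A(√h₀ − √h)/0.00172 = 2·0.334·(√5.08 − √0.330)/0.00172
  = 0.66800 × (2.2539 − 0.57446) / 0.00172 = 652.24 s.

652 s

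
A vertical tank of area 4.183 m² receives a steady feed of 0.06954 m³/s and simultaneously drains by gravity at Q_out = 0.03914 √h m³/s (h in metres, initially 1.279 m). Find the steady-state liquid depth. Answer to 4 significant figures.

3.157 m

Level balance: A dh/dt = 0.06954 − 0.03914 √h. Setting dh/dt = 0:
Q_in = 0.03914 √h_ss ⇒ √h_ss = 0.06954/0.03914 = 1.77670.
h_ss = 1.77670² = 3.15666 m. (Since h₀ = 1.279 m < h_ss, the level will rise toward this value.)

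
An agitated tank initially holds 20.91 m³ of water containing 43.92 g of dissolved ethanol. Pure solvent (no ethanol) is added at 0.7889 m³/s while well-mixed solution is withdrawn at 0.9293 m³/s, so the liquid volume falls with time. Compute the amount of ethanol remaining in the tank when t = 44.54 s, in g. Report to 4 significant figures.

4.180 g

Let m(t) be the amount of ethanol. Volume: V(t) = V₀ + (Q_in − Q_out) t = 20.91 − 0.140400 t; V(44.54) = 14.6566 m³.
Species balance (pure solvent in): dm/dt = −Q_out · m/V(t).
Separate: dm/m = −Q_out dt/V(t) ⇒ ln(m/m₀) = −(Q_out/(Q_in−Q_out)) ln(V/V₀).
m = m₀ (V₀/V)^(Q_out/(Q_in−Q_out)) = 43.92 × (20.91/14.6566)^(-6.61895) = 4.18040 g.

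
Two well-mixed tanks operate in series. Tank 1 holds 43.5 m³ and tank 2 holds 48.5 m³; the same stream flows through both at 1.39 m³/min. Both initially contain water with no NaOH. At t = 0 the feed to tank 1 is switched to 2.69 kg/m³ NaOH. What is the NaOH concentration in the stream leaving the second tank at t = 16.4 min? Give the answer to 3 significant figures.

0.240 kg/m³

Each tank obeys Vᵢ dCᵢ/dt = Q(Cᵢ₋₁ − Cᵢ), so τᵢ = Vᵢ/Q.
τ₁ = 43.5/1.39 = 31.295 min; τ₂ = 48.5/1.39 = 34.892 min.
Tank 1: C₁ = C_in(1 − e^(−t/τ₁)). Tank 2 (τ₁ ≠ τ₂): C₂ = C_in[1 − (τ₁ e^(−t/τ₁) − τ₂ e^(−t/τ₂))/(τ₁ − τ₂)].
At t = 16.4: e^(−t/τ₁) = 0.59212, e^(−t/τ₂) = 0.62499.
C₂ = 2.69·[1 − (31.295·0.59212 − 34.892·0.62499)/(-3.5971)] = 2.69·0.089047 = 0.23954 kg/m³.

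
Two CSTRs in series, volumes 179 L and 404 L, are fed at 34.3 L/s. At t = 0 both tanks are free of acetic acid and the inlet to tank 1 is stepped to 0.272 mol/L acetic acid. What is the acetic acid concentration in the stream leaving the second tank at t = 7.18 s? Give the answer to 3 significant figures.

Species balance on tank i: dCᵢ/dt = (Cᵢ₋₁ − Cᵢ)/τᵢ with τᵢ = Vᵢ/Q.
τ₁ = 179/34.3 = 5.2187 s; τ₂ = 404/34.3 = 11.778 s.
Solving the cascade with C₁(0)=C₂(0)=0 gives C₂(t) = C_in[1 − (τ₁ e^(−t/τ₁) − τ₂ e^(−t/τ₂))/(τ₁ − τ₂)].
At t = 7.18: e^(−t/τ₁) = 0.25263, e^(−t/τ₂) = 0.54357.
C₂ = 0.272·[1 − (5.2187·0.25263 − 11.778·0.54357)/(-6.5598)] = 0.272·0.22496 = 0.061190 mol/L.

0.0612 mol/L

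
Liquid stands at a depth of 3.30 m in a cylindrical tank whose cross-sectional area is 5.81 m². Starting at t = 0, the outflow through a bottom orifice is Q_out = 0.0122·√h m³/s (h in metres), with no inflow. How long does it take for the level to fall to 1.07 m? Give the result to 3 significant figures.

745 s

A dh/dt = −Q_out = −0.0122 √h.
∫ h^(−1/2) dh = −(0.0122/A) ∫ dt, giving 2√h = 2√h₀ − (0.0122/A) t.
t = 2A(√h₀ − √h)/0.0122 = 2·5.81·(√3.30 − √1.07)/0.0122
  = 11.620 × (1.8166 − 1.0344) / 0.0122 = 745.00 s.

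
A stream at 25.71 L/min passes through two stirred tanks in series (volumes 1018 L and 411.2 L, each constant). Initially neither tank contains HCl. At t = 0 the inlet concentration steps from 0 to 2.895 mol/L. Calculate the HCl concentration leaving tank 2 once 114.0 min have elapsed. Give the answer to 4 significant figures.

2.624 mol/L

Each tank obeys Vᵢ dCᵢ/dt = Q(Cᵢ₋₁ − Cᵢ), so τᵢ = Vᵢ/Q.
τ₁ = 1018/25.71 = 39.5955 min; τ₂ = 411.2/25.71 = 15.9938 min.
Solving the cascade with C₁(0)=C₂(0)=0 gives C₂(t) = C_in[1 − (τ₁ e^(−t/τ₁) − τ₂ e^(−t/τ₂))/(τ₁ − τ₂)].
At t = 114.0: e^(−t/τ₁) = 0.0561844, e^(−t/τ₂) = 0.000802505.
C₂ = 2.895·[1 − (39.5955·0.0561844 − 15.9938·0.000802505)/(23.6017)] = 2.895·0.906286 = 2.62370 mol/L.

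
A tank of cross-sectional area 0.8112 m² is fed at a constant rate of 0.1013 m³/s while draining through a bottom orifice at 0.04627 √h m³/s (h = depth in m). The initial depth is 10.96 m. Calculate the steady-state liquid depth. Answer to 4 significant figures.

A dh/dt = Q_in − 0.04627 √h. Steady state requires inflow = outflow:
Q_in = 0.04627 √h_ss ⇒ √h_ss = 0.1013/0.04627 = 2.18932.
h_ss = 2.18932² = 4.79314 m. (Since h₀ = 10.96 m > h_ss, the level will fall toward this value.)

4.793 m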